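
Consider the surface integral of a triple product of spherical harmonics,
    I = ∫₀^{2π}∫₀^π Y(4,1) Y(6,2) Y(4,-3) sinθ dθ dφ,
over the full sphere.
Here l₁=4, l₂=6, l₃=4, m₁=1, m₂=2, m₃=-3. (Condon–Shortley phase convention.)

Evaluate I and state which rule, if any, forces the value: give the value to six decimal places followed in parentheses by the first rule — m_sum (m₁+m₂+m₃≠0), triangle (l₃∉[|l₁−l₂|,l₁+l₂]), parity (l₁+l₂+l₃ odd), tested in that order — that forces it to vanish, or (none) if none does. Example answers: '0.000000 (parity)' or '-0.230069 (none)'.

Checks pass: Σm=0; 14 even; l₃=4∈[2,10].
(2·4+1)(2·6+1)(2·4+1) = 1053
Δ: 6! 2! 6! / 15! → 1/1261260
sum: t=2:+1/4608 t=3:−1/1296 t=4:+1/4608 = -7/20736
3j²(4 6 4; 0 0 0) = Δ·Π!·Σ² = 20/1287  (sign -1)
sum: t=2:+1/34560 t=3:−1/8640 = -1/11520
3j²(4 6 4; 1 2 -3) = Δ·Π!·Σ² = 3/143  (sign +1)
combine: 4πI² = 1053·20/1287·3/143 = 540/1573
take √, sign -1: I = -0.16528277
No selection rule forces the value: the integral is nonzero (none).

-0.165283 (none)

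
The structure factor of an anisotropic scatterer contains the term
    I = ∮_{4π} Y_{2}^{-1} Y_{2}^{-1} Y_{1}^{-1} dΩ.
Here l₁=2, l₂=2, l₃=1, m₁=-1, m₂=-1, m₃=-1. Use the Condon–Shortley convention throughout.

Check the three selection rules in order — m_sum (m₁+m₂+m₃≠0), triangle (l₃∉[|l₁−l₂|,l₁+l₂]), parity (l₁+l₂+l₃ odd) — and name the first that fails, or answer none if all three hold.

m_sum

m₁+m₂+m₃ = -1 − 1 − 1 = -3  ✗
triangle: |2−2|=0 ≤ l₃=1 ≤ 2+2=4
parity: l₁+l₂+l₃ = 5 is odd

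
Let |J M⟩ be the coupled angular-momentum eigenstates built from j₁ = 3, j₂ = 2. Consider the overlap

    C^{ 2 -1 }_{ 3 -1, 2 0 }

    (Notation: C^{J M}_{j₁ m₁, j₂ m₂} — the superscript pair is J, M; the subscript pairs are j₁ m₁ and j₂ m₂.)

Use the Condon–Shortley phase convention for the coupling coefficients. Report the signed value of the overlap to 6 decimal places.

+√(1/7) ≈ +0.377964

√[5·3!3!1!/8! · 2!4!2!2!1!3!] = √(36/7)
  +(−1)^1/∏(1,2,3,1,0,0)! = -1/12  (running -1/12)
  +(−1)^2/∏(2,1,2,0,1,1)! = 1/4  (running 1/6)
⟨..|..⟩ = √(36/7)·(1/6) = +0.377964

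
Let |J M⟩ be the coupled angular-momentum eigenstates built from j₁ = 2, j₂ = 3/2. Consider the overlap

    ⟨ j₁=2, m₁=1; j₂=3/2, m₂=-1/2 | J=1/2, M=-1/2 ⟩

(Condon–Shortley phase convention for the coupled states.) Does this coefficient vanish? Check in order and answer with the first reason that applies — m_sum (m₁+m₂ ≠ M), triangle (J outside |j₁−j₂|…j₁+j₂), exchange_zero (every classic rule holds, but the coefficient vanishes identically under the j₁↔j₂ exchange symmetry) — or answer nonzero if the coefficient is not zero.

m-sum: m₁+m₂ = 1+(-1/2) = 1/2, M = -1/2  ✗ ⇒ coefficient is 0

m_sum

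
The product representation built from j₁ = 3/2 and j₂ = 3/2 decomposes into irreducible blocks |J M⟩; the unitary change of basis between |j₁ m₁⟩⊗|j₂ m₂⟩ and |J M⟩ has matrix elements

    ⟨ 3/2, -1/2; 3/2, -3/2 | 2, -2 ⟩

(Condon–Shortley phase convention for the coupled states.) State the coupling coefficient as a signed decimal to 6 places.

+√(1/2) = +0.707107

j₁+j₂−J=1  J+j₁−j₂=2  J−j₁+j₂=2  j₁+j₂+J+1=6
(j₁±m₁, j₂±m₂, J±M) = (1,2,0,3,0,4)
P² = 8
sum k=0..0:
  [0] +1/4 = 1/4
S = 1/4
C² = P²·S² = 1/2 ; C = +0.707107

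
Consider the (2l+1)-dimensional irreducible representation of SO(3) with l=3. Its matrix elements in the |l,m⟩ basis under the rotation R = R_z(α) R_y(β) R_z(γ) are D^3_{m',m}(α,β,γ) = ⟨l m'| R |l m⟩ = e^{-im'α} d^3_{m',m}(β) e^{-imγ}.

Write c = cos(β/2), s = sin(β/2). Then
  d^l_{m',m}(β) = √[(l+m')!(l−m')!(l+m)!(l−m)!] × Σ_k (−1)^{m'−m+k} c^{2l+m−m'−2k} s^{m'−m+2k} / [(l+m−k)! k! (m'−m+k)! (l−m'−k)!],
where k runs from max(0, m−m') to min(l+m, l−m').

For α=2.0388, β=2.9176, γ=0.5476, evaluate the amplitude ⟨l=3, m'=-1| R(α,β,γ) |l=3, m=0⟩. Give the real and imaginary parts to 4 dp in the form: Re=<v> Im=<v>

First d^3_{-1,0}(β=2.9176), then the phase factors e^{-i(-1)α} and e^{-i(0)γ}:
c=cos(2.917600/2)=0.111762, s=sin(2.917600/2)=0.993735; N=√[2·24·6·6]=41.569219
The bounds max(0,m−m')=1 and min(l+m,l−m')=3 give 3 terms
  k=1: (−1)^0·41.5692/(12)·0.1118^5·0.9937^1 = +0.000060
  k=2: (−1)^1·41.5692/(4)·0.1118^3·0.9937^3 = -0.014237
  k=3: (−1)^2·41.5692/(12)·0.1118^1·0.9937^5 = +0.375179
d^3_{-1,0}(2.9176) = +0.000060 -0.014237 +0.375179 = +0.361003
Phases: e^{-i·(-1)·2.0388}=-0.451106+0.892471i, e^{-i·(0)·0.5476}=+1.000000+0.000000i ⇒ D=-0.162850+0.322184i

Re=-0.1629 Im=0.3222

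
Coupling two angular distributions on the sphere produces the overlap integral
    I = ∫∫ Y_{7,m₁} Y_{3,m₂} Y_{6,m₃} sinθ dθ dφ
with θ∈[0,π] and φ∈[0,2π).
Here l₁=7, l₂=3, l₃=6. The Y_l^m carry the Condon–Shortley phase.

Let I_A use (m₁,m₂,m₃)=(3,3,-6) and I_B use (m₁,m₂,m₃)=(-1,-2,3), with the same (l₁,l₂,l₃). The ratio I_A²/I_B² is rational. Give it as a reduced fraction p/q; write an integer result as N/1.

Shared (l₁,l₂,l₃)=(7,3,6): N and (l;000)² cancel in I_A²/I_B².
A: Δ = 4!·10!·2!/17! = 1/2042040; Racah Σ t=4..4: t=4:+1/174182400 = 1/174182400; ⇒ 3j(7 3 6; 3 3 -6)² = 3/6188, sgn +1
B: Δ = 4!·10!·2!/17! = 1/2042040; Racah Σ t=0..1: t=0:+1/1935360 t=1:−1/362880 = -13/5806080; ⇒ 3j(7 3 6; -1 -2 3)² = 195/10472, sgn +1
I_A²/I_B² = (3/6188)/(195/10472) = 22/845

22/845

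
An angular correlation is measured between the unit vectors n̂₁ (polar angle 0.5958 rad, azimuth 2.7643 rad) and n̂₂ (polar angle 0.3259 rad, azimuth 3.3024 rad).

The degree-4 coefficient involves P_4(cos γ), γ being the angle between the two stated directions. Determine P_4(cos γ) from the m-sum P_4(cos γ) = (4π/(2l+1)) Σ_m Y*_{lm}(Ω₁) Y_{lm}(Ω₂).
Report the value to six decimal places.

0.465409

Term-by-term m-sum for l=4 (normalisation 4π/9 = 1.396263):
  m=-4: (0.00270 - 0.04380j) × (0.00372 - 0.00279j) = -0.00011 - 0.00017j  (running Σ = -0.00011 - 0.00017j)
  m=-3: (-0.07780 + 0.16573j) × (-0.03447 + 0.01805j) = -0.00031 - 0.00712j  (running Σ = -0.00042 - 0.00729j)
  m=-2: (0.29131 - 0.27389j) × (0.17185 - 0.05726j) = 0.03438 - 0.06375j  (running Σ = 0.03396 - 0.07104j)
  m=-1: (-0.36682 + 0.14536j) × (-0.46493 + 0.07542j) = 0.15958 - 0.09525j  (running Σ = 0.19354 - 0.16628j)
  m=0: (-0.11907 + 0.00000j) × (0.45145 + 0.00000j) = -0.05375 + 0.00000j  (running Σ = 0.13979 - 0.16628j)
  m=1: (0.36682 + 0.14536j) × (0.46493 + 0.07542j) = 0.15958 + 0.09525j  (running Σ = 0.29937 - 0.07104j)
  m=2: (0.29131 + 0.27389j) × (0.17185 + 0.05726j) = 0.03438 + 0.06375j  (running Σ = 0.33375 - 0.00729j)
  m=3: (0.07780 + 0.16573j) × (0.03447 + 0.01805j) = -0.00031 + 0.00712j  (running Σ = 0.33344 - 0.00017j)
  m=4: (0.00270 + 0.04380j) × (0.00372 + 0.00279j) = -0.00011 + 0.00017j  (running Σ = 0.33332 - 0.00000j)
Total Σ_m = 0.33332 - 0.00000j. Multiply by 1.396263: 0.46541 - 0.00000j. P_4(cos γ) = 0.465409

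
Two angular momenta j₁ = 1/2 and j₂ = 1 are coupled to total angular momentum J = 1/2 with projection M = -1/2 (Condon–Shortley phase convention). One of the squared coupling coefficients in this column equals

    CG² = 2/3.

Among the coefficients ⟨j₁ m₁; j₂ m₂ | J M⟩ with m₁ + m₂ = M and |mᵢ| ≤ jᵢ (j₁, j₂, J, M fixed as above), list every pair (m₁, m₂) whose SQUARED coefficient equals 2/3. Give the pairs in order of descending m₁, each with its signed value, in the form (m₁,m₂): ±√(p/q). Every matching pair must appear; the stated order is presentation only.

Admissible pairs with m₁+m₂ = M = -1/2: (-1/2,0), (1/2,-1)
  (m₁,m₂)=(1/2,-1): CG² = 2/3, CG = +√(2/3)   ← matches the target
  (m₁,m₂)=(-1/2,0): CG² = 1/3, CG = −√(1/3)
Pairs with CG² = 2/3: (1/2,-1): +√(2/3)

(1/2,-1): +√(2/3)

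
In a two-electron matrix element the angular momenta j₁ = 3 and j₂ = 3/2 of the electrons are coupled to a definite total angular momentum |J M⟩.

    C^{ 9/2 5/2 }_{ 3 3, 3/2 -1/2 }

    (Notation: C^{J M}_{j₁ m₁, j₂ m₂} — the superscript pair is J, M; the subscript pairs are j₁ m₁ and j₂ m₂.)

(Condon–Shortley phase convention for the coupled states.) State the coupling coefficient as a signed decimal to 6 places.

+0.288675

√[10·0!6!3!/10! · 6!0!1!2!7!2!] = √(172800)
  +(−1)^0/∏(0,0,0,1,6,2)! = 1/1440  (running 1/1440)
⟨..|..⟩ = √(172800)·(1/1440) = +0.288675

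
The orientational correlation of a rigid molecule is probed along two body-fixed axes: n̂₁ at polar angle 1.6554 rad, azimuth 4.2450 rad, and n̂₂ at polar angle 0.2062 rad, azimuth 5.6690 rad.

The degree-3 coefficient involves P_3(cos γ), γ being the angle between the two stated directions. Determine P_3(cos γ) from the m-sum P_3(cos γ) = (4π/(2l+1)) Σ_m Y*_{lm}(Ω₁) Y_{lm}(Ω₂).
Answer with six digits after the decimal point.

Term-by-term m-sum for l=3 (normalisation 4π/7 = 1.795196):
  m=-3: Y*=(0.406908, 0.069275)  Y=(-0.000961, 0.003449)  product (-0.000630, 0.001337)
  m=-2: Y*=(0.050932, -0.068978)  Y=(0.014080, 0.039499)  product (0.003442, 0.001041)
  m=-1: Y*=(0.139910, 0.277222)  Y=(0.204969, 0.144537)  product (-0.011392, 0.077044)
  m=+0: Y*=(0.093477, -0.000000)  Y=(0.653983, 0.000000)  product (0.061133, 0.000000)
  m=+1: Y*=(-0.139910, 0.277222)  Y=(-0.204969, 0.144537)  product (-0.011392, -0.077044)
  m=+2: Y*=(0.050932, 0.068978)  Y=(0.014080, -0.039499)  product (0.003442, -0.001041)
  m=+3: Y*=(-0.406908, 0.069275)  Y=(0.000961, 0.003449)  product (-0.000630, -0.001337)
Total Σ_m = (0.043972, -0.000000). Multiply by 1.795196: (0.078939, -0.000000). P_3(cos γ) = 0.078939

0.078939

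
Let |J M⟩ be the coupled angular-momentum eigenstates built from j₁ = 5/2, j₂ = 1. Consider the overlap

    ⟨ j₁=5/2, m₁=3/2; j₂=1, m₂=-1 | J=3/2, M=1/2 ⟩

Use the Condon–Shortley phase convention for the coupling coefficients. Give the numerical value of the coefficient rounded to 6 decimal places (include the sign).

j₁+j₂−J=2  J+j₁−j₂=3  J−j₁+j₂=0  j₁+j₂+J+1=6
(j₁±m₁, j₂±m₂, J±M) = (4,1,0,2,2,1)
P² = 32/5
sum k=0..0:
  [0] +1/4 = 1/4
S = 1/4
C² = P²·S² = 2/5 ; C = +0.632456

+√(2/5) ≈ +0.632456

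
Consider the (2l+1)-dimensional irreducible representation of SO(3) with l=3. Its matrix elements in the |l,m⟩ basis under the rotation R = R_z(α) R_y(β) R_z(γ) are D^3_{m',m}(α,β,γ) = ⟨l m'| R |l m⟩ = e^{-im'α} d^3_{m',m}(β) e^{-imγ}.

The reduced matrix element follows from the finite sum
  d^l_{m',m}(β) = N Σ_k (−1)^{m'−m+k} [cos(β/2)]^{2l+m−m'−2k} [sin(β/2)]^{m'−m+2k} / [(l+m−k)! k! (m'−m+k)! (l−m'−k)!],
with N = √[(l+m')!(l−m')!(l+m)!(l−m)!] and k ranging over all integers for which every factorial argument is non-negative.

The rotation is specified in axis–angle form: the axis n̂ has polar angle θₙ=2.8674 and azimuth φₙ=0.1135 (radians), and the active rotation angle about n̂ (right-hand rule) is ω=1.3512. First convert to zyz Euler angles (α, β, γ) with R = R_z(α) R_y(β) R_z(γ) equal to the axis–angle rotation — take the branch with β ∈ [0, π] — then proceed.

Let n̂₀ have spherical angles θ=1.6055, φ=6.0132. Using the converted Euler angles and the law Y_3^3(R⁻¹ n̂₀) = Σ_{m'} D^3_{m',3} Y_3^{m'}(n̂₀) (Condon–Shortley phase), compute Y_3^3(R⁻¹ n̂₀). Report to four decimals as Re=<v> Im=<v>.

Re=0.4062 Im=-0.0357

Axis–angle → zyz. n̂ = (sinθₙcosφₙ, sinθₙsinφₙ, cosθₙ) = (+0.269028, +0.030666, -0.962644), ω = 1.3512.
R = I cosω + sinω [n̂]ₓ + (1−cosω) n̂n̂ᵀ gives
  R = [+0.274445, +0.945980, -0.172633; -0.933074, +0.218571, -0.285657; -0.232493, +0.239477, +0.942655]
β = atan2(√(R₁₃²+R₂₃²), R₃₃) = 0.340300; α = atan2(R₂₃, R₁₃) mod 2π = 4.168787; γ = atan2(R₃₂, −R₃₁) mod 2π = 0.800194
Need the full column D^3_{m',3} for m'=−3..3 at α=4.1688, β=0.3403, γ=0.8002.
cos(β/2)=0.985559, sin(β/2)=0.169330
d^3_{-3,3}: single k=6 term ⇒ +0.000024;  D = -0.000018-0.000015i
d^3_{-2,3}: single k=5 term ⇒ +0.000336;  D = +0.000316-0.000114i
d^3_{-1,3}: single k=4 term ⇒ +0.003093;  D = -0.000607+0.003033i
d^3_{0,3}: single k=3 term ⇒ +0.020786;  D = -0.015335-0.014031i
d^3_{1,3}: single k=2 term ⇒ +0.104772;  D = +0.100511-0.029576i
d^3_{2,3}: single k=1 term ⇒ +0.385677;  D = -0.098188+0.372969i
d^3_{3,3}: single k=0 term ⇒ +0.916425;  D = -0.637807-0.658055i
Y_3^{m'}(θ=1.6055,φ=6.0132) and Σ D·Y over m':
  (-0.0000-0.0000i)·(+0.2872+0.3016i)  (+0.0003-0.0001i)·(-0.0304-0.0182i)  (-0.0006+0.0030i)·(-0.3094-0.0856i)  (-0.0153-0.0140i)·(+0.0388+0.0000i)  (+0.1005-0.0296i)·(+0.3094-0.0856i)  (-0.0982+0.3730i)·(-0.0304+0.0182i)  (-0.6378-0.6581i)·(-0.2872+0.3016i)
Y_3^3(R⁻¹ n̂) = +0.406247-0.035728i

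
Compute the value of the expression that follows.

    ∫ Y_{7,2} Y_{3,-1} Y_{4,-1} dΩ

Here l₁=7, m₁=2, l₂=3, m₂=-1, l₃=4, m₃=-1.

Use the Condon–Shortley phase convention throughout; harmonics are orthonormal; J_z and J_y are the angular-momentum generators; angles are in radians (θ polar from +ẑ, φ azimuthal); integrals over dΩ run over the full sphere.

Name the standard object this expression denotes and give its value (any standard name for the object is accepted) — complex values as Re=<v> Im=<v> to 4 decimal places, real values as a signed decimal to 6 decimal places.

This is a Gaunt coefficient — the integral of a triple product of spherical harmonics over the sphere.
m-sum 0 ✓  L=14 even ✓  4≤4≤10 ✓
Π(2lᵢ+1) = 15×7×9 = 945
triangle coeff Δ(7,3,4) = 1/45045
Σ_t [3,3]: t=3:−1/20736 = -1/20736
(3j)²=35/1287 [(7 3 4; 0 0 0)], sign=-1
Σ_t [2,2]: t=2:+1/34560 = 1/34560
(3j)²=4/143 [(7 3 4; 2 -1 -1)], sign=-1
⇒ 4πI² = 14700/20449
I = (+1)√(14700/20449/(4π)) = 0.23917605

Gaunt coefficient, +0.239176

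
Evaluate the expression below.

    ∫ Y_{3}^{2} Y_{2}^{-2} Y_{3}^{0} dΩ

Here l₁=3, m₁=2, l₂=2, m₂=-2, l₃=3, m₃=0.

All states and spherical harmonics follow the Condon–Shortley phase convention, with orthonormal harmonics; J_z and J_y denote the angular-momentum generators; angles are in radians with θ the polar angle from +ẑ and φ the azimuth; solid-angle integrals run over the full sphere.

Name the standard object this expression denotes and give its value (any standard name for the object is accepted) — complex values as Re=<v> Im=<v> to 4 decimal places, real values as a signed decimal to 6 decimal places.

Gaunt coefficient, -0.188063

This is a Gaunt coefficient — the integral of a triple product of spherical harmonics over the sphere.
Rules hold: Σm=0, L=8 even, 1≤3≤5.
N = 7·5·7 = 245
Δ = 2!·4!·2!/9! = 1/3780
Racah Σ t=0..2: t=0:+1/24 t=1:−1/4 t=2:+1/24 = -1/6
⇒ 3j(3 2 3; 0 0 0)² = 4/105, sgn +1
Racah Σ t=0..0: t=0:+1/24 = 1/24
⇒ 3j(3 2 3; 2 -2 0)² = 1/21, sgn -1
4πI² = N·(3j₀)²·(3jₘ)² = 4/9
I = -1·√(0.444444/4π) = -0.18806319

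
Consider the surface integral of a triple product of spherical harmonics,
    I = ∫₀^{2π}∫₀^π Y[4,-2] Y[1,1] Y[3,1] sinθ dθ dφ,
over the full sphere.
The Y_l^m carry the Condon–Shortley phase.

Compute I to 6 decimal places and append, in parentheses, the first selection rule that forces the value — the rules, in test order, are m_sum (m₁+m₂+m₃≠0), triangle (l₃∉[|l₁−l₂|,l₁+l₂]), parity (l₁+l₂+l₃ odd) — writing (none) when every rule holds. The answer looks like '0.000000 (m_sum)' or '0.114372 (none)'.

Rules hold: Σm=0, L=8 even, 3≤3≤5.
N = 9·3·7 = 189
Δ = 2!·6!·0!/9! = 1/252
Racah Σ t=1..1: t=1:−1/36 = -1/36
⇒ 3j(4 1 3; 0 0 0)² = 4/63, sgn +1
Racah Σ t=2..2: t=2:+1/96 = 1/96
⇒ 3j(4 1 3; -2 1 1)² = 5/84, sgn +1
4πI² = N·(3j₀)²·(3jₘ)² = 5/7
I = +1·√(0.714286/4π) = 0.23841361
No selection rule forces the value: the integral is nonzero (none).

0.238414 (none)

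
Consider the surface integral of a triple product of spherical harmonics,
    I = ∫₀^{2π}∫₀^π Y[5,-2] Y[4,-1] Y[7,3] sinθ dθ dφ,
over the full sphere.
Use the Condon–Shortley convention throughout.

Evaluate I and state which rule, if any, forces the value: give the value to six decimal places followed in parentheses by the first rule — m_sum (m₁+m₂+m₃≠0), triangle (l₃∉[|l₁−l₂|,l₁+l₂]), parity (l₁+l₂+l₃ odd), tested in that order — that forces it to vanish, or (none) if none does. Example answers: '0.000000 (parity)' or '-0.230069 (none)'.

m-sum 0 ✓  L=16 even ✓  1≤7≤9 ✓
Π(2lᵢ+1) = 11×9×15 = 1485
triangle coeff Δ(5,4,7) = 1/6126120
Σ_t [0,2]: t=0:+1/69120 t=1:−1/20736 t=2:+1/69120 = -1/51840
(3j)²=280/21879 [(5 4 7; 0 0 0)], sign=+1
Σ_t [0,2]: t=0:+1/362880 t=1:−1/69120 t=2:+1/172800 = -43/7257600
(3j)²=1849/170170 [(5 4 7; -2 -1 3)], sign=-1
⇒ 4πI² = 110940/537251
I = (-1)√(110940/537251/(4π)) = -0.12818893
No selection rule forces the value: the integral is nonzero (none).

-0.128189 (none)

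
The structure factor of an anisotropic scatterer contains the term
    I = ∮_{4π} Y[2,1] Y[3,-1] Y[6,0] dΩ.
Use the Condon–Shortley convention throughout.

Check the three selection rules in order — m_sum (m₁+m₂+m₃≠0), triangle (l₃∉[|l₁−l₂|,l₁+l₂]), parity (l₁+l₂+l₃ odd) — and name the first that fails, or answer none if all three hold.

triangle

azimuthal sum: 1 − 1 + 0 = 0  ✓
l₃ must lie in [1,5]; have l₃=6  ✗
L = 2 + 3 + 6 = 11 (odd)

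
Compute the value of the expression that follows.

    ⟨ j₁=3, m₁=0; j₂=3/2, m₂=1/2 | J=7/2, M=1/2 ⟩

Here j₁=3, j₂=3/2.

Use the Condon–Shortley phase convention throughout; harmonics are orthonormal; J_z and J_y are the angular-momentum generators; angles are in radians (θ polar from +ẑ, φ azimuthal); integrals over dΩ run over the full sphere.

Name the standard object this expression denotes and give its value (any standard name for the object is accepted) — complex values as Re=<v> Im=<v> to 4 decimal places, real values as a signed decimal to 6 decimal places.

Clebsch–Gordan coefficient, −√(2/21) ≈ -0.308607

This is a Clebsch–Gordan (vector-coupling) coefficient.
j₁+j₂−J=1  J+j₁−j₂=5  J−j₁+j₂=2  j₁+j₂+J+1=9
(j₁±m₁, j₂±m₂, J±M) = (3,3,2,1,4,3)
P² = 384/7
sum k=0..1:
  [0] +1/24 = 1/24
  [1] −1/12 = -1/12
S = -1/24
C² = P²·S² = 2/21 ; C = -0.308607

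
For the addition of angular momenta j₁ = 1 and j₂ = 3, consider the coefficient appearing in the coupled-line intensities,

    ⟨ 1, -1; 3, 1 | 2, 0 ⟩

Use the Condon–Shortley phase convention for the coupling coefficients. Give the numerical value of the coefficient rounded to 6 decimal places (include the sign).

√[5·2!0!4!/7! · 0!2!4!2!2!2!] = √(128/7)
  +(−1)^2/∏(2,0,0,2,0,2)! = 1/8  (running 1/8)
⟨..|..⟩ = √(128/7)·(1/8) = +0.534522

+0.534522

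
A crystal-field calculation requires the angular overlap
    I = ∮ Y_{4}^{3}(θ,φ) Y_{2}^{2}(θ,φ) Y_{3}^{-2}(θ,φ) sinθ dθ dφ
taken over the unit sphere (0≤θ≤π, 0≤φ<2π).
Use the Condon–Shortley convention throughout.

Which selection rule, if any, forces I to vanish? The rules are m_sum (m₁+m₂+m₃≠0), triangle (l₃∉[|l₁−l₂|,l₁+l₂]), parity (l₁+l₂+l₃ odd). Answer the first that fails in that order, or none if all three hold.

m₁+m₂+m₃ = 3 + 2 − 2 = 3  ✗
triangle: |4−2|=2 ≤ l₃=3 ≤ 4+2=6
parity: l₁+l₂+l₃ = 9 is odd

m_sum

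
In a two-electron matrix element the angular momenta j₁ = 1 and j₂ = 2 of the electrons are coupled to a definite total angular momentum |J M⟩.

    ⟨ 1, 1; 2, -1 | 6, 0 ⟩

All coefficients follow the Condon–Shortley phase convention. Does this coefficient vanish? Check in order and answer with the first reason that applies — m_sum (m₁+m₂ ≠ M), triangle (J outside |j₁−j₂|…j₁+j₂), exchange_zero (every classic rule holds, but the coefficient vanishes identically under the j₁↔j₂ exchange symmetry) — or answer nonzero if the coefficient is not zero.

m-sum: m₁+m₂ = 1+(-1) = 0, M = 0  ✓
triangle: need |j₁−j₂| ≤ J ≤ j₁+j₂, i.e. J ∈ [1, 3]; J = 6 is outside ✗ ⇒ coefficient is 0

triangle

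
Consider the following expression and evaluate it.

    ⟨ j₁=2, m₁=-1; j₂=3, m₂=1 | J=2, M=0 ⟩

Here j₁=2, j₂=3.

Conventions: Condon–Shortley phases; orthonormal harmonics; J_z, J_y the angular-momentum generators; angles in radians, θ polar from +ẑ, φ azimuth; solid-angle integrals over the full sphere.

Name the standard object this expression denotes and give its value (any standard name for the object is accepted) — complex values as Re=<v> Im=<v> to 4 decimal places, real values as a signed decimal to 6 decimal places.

This is a Clebsch–Gordan (vector-coupling) coefficient.
triangle: 3!*1!*3!/8! = 36/40320
(j±m)!: 1!*3!*4!*2!*2!*2! = 1152
prefactor² = (2J+1)*Δ*N² = 36/7
  k=2: +1/(2!*1!*1!*2!*0!*1!) = 1/4
  k=3: −1/(3!*0!*0!*1!*1!*2!) = -1/12
Σ = 1/6  ⇒  CG² = 36/7*(1/6)² = 1/7
CG = +√(1/7) = +0.377964

Clebsch–Gordan coefficient, +√(1/7) ≈ +0.377964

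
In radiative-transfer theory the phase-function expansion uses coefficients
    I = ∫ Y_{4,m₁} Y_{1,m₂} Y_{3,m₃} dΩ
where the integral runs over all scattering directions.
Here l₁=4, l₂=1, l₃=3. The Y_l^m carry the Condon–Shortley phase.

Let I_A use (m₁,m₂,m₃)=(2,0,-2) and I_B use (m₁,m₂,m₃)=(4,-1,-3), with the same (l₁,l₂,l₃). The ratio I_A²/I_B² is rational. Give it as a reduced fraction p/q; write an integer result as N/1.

3/7

l's match ⇒ only the (l;m) 3-j factors differ between A and B.
A: triangle coeff Δ(4,1,3) = 1/252; Σ_t [1,1]: t=1:−1/120 = -1/120; (3j)²=1/21 [(4 1 3; 2 0 -2)], sign=+1
B: triangle coeff Δ(4,1,3) = 1/252; Σ_t [0,0]: t=0:+1/1440 = 1/1440; (3j)²=1/9 [(4 1 3; 4 -1 -3)], sign=+1
I_A²/I_B² = (1/21)/(1/9) = 3/7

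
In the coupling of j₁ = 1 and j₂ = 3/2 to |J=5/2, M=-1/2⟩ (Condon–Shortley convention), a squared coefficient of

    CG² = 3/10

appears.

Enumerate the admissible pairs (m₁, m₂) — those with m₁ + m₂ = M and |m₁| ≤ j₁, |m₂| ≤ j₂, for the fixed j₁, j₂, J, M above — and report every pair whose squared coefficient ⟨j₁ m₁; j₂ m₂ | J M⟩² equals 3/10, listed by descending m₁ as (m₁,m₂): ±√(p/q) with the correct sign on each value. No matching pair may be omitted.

Admissible pairs with m₁+m₂ = M = -1/2: (-1,1/2), (0,-1/2), (1,-3/2)
  (m₁,m₂)=(1,-3/2): CG² = 1/10, CG = +√(1/10)
  (m₁,m₂)=(0,-1/2): CG² = 3/5, CG = +√(3/5)
  (m₁,m₂)=(-1,1/2): CG² = 3/10, CG = +√(3/10)   ← matches the target
Pairs with CG² = 3/10: (-1,1/2): +√(3/10)

(-1,1/2): +√(3/10)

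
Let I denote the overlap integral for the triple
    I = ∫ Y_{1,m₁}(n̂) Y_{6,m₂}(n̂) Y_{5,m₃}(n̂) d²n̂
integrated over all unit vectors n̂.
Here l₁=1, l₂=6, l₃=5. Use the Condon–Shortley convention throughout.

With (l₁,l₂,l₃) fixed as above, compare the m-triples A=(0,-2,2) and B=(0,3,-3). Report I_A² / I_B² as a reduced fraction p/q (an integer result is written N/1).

32/27

Same 1,6,5: normalisation and zero-m 3j drop out of the ratio.
A: Δ: 2! 0! 10! / 13! → 1/858; sum: t=1:−1/30240 = -1/30240; 3j²(1 6 5; 0 -2 2) = Δ·Π!·Σ² = 16/429  (sign +1)
B: Δ: 2! 0! 10! / 13! → 1/858; sum: t=1:−1/80640 = -1/80640; 3j²(1 6 5; 0 3 -3) = Δ·Π!·Σ² = 9/286  (sign -1)
I_A²/I_B² = (16/429)/(9/286) = 32/27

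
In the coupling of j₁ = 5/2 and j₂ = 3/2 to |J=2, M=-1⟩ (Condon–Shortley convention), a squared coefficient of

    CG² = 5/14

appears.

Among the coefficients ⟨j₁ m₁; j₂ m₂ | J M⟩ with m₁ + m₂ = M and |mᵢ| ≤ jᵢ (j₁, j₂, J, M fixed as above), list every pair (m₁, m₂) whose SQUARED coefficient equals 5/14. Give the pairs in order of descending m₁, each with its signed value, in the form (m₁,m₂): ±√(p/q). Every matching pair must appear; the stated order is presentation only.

Admissible pairs with m₁+m₂ = M = -1: (-5/2,3/2), (-3/2,1/2), (-1/2,-1/2), (1/2,-3/2)
  (m₁,m₂)=(1/2,-3/2): CG² = 9/28, CG = +√(9/28)
  (m₁,m₂)=(-1/2,-1/2): CG² = 25/84, CG = −√(25/84)
  (m₁,m₂)=(-3/2,1/2): CG² = 1/42, CG = +√(1/42)
  (m₁,m₂)=(-5/2,3/2): CG² = 5/14, CG = +√(5/14)   ← matches the target
Pairs with CG² = 5/14: (-5/2,3/2): +√(5/14)

(-5/2,3/2): +√(5/14)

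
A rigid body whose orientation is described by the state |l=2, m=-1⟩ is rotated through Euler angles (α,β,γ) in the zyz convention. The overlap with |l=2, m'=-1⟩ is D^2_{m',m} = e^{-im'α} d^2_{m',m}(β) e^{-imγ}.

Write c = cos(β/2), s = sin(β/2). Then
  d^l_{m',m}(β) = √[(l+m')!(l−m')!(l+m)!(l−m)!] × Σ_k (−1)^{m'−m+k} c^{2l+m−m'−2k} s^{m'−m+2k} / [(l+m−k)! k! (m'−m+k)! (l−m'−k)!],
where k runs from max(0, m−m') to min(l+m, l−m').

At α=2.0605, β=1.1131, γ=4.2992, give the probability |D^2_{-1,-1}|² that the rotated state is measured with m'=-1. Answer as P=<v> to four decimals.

P=0.0070

First d^2_{-1,-1}(β=1.1131), then the phase factors e^{-i(-1)α} and e^{-i(-1)γ}:
With c≡cos(β/2)=0.849083 and s≡sin(β/2)=0.528260, N=[1·6·1·6]^{1/2}=6.000000
k∈{0,1} keeps every argument non-negative
  k=0: (−1)^0·6.0000/(6)·0.8491^4·0.5283^0 = +0.519756
  k=1: (−1)^1·6.0000/(2)·0.8491^2·0.5283^2 = -0.603555
d^2_{-1,-1}(1.1131) = +0.519756 -0.603555 = -0.083798
|D^2_{-1,-1}|² = |d^2_{-1,-1}(β)|² = (-0.083798)² = 0.007022 (the z-rotation phases have unit modulus)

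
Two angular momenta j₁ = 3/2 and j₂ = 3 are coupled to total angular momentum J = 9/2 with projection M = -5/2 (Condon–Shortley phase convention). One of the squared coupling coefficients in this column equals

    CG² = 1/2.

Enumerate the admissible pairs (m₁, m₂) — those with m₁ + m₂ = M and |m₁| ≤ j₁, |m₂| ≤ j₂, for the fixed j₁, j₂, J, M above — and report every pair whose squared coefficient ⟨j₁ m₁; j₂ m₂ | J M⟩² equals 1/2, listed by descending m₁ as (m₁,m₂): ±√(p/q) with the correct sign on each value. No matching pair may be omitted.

(-1/2,-2): +√(1/2)

Admissible pairs with m₁+m₂ = M = -5/2: (-3/2,-1), (-1/2,-2), (1/2,-3)
  (m₁,m₂)=(1/2,-3): CG² = 1/12, CG = +√(1/12)
  (m₁,m₂)=(-1/2,-2): CG² = 1/2, CG = +√(1/2)   ← matches the target
  (m₁,m₂)=(-3/2,-1): CG² = 5/12, CG = +√(5/12)
Pairs with CG² = 1/2: (-1/2,-2): +√(1/2)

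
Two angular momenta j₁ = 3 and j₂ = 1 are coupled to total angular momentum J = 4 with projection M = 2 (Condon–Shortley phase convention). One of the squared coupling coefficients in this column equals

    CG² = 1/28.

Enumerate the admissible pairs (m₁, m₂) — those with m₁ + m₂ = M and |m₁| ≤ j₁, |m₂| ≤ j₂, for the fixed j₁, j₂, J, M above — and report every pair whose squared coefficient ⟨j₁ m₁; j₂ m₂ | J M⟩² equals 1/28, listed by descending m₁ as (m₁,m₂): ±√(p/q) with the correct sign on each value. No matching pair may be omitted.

Admissible pairs with m₁+m₂ = M = 2: (1,1), (2,0), (3,-1)
  (m₁,m₂)=(3,-1): CG² = 1/28, CG = +√(1/28)   ← matches the target
  (m₁,m₂)=(2,0): CG² = 3/7, CG = +√(3/7)
  (m₁,m₂)=(1,1): CG² = 15/28, CG = +√(15/28)
Pairs with CG² = 1/28: (3,-1): +√(1/28)

(3,-1): +√(1/28)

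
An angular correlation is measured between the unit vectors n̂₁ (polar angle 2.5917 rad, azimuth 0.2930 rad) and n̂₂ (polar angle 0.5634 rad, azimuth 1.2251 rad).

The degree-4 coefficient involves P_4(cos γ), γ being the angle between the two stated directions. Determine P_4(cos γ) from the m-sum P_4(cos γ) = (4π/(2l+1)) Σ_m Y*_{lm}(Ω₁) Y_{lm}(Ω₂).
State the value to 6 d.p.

Expand P_4 via completeness: Σ_{m} conj(Y_{4,m}) at Ω₁ times Y_{4,m} at Ω₂ —
  term(m=-4) = -0.000990+0.000658i   from Y*(Ω₁)=+0.012817+0.030417i, Y(Ω₂)=+0.006729+0.035367i
  term(m=-3) = +0.023102+0.008310i   from Y*(Ω₁)=-0.097161-0.117293i, Y(Ω₂)=-0.138778+0.082005i
  term(m=-2) = -0.041263-0.136576i   from Y*(Ω₁)=+0.311189+0.206560i, Y(Ω₂)=-0.294265-0.243557i
  term(m=-1) = -0.112299+0.151240i   from Y*(Ω₁)=-0.421416-0.127134i, Y(Ω₂)=+0.145012-0.402633i
  term(m=+0) = +0.001972+0.000000i   from Y*(Ω₁)=-0.033185-0.000000i, Y(Ω₂)=-0.059411+0.000000i
  term(m=+1) = -0.112299-0.151240i   from Y*(Ω₁)=+0.421416-0.127134i, Y(Ω₂)=-0.145012-0.402633i
  term(m=+2) = -0.041263+0.136576i   from Y*(Ω₁)=+0.311189-0.206560i, Y(Ω₂)=-0.294265+0.243557i
  term(m=+3) = +0.023102-0.008310i   from Y*(Ω₁)=+0.097161-0.117293i, Y(Ω₂)=+0.138778+0.082005i
  term(m=+4) = -0.000990-0.000658i   from Y*(Ω₁)=+0.012817-0.030417i, Y(Ω₂)=+0.006729-0.035367i
Total Σ_m = -0.260926-0.000000i. Multiply by 1.396263: -0.364321-0.000000i. P_4(cos γ) = -0.364321

-0.364321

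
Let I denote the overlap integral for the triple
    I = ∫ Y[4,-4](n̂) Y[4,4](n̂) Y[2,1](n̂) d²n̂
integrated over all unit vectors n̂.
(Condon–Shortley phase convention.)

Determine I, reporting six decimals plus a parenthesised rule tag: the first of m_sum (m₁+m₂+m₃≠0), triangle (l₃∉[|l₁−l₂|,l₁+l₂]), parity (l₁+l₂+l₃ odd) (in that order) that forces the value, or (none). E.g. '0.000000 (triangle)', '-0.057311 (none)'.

Σmᵢ = 1 ≠ 0, so the φ-integral vanishes; I = 0

0.000000 (m_sum)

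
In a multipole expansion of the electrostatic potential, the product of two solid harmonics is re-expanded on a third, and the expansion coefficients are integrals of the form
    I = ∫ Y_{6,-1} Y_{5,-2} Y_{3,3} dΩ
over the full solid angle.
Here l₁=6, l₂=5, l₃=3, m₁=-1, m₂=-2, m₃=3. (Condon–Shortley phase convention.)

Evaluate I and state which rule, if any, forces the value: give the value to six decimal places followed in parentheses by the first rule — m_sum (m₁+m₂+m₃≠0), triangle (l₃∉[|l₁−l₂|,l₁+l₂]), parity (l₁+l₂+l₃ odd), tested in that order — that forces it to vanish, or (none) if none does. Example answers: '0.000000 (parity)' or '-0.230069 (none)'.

Checks pass: Σm=0; 14 even; l₃=3∈[1,11].
(2·6+1)(2·5+1)(2·3+1) = 1001
Δ: 8! 4! 2! / 15! → 1/675675
sum: t=3:−1/8640 t=4:+1/2304 t=5:−1/8640 = 7/34560
3j²(6 5 3; 0 0 0) = Δ·Π!·Σ² = 7/429  (sign -1)
sum: t=3:−1/34560 = -1/34560
3j²(6 5 3; -1 -2 3) = Δ·Π!·Σ² = 7/429  (sign -1)
combine: 4πI² = 1001·7/429·7/429 = 343/1287
take √, sign +1: I = 0.14563067
No selection rule forces the value: the integral is nonzero (none).

0.145631 (none)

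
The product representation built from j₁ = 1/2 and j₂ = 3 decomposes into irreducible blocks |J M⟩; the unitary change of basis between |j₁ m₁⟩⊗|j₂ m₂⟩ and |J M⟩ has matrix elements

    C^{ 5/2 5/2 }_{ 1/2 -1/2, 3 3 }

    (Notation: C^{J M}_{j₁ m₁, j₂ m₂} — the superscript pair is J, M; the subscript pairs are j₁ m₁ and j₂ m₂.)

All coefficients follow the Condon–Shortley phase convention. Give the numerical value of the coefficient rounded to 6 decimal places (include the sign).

−√(6/7) ≈ -0.925820

j₁+j₂−J=1  J+j₁−j₂=0  J−j₁+j₂=5  j₁+j₂+J+1=7
(j₁±m₁, j₂±m₂, J±M) = (0,1,6,0,5,0)
P² = 86400/7
sum k=1..1:
  [1] −1/120 = -1/120
S = -1/120
C² = P²·S² = 6/7 ; C = -0.925820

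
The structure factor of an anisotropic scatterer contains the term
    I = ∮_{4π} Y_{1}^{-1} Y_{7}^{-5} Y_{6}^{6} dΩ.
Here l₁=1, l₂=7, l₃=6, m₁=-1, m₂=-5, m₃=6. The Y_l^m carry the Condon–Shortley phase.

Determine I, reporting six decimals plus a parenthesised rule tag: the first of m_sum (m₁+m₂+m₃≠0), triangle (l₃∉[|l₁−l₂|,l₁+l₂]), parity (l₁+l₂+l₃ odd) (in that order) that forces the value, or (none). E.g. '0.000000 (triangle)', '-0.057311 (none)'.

-0.034990 (none)

Checks pass: Σm=0; 14 even; l₃=6∈[6,8].
(2·1+1)(2·7+1)(2·6+1) = 585
Δ: 2! 0! 12! / 15! → 1/1365
sum: t=1:−1/518400 = -1/518400
3j²(1 7 6; 0 0 0) = Δ·Π!·Σ² = 7/195  (sign -1)
sum: t=2:+1/958003200 = 1/958003200
3j²(1 7 6; -1 -5 6) = Δ·Π!·Σ² = 1/1365  (sign +1)
combine: 4πI² = 585·7/195·1/1365 = 1/65
take √, sign -1: I = -0.03498955
No selection rule forces the value: the integral is nonzero (none).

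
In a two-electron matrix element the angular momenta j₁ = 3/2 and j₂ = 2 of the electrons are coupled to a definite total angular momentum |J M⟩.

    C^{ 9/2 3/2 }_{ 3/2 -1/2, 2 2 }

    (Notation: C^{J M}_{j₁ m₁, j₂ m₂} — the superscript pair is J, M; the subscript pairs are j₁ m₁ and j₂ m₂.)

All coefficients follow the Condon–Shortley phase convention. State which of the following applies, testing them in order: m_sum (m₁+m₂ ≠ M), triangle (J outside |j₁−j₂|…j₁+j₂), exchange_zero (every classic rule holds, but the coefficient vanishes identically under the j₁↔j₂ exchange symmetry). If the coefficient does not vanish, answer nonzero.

triangle

m-sum: m₁+m₂ = -1/2+2 = 3/2, M = 3/2  ✓
triangle: need |j₁−j₂| ≤ J ≤ j₁+j₂, i.e. J ∈ [1/2, 7/2]; J = 9/2 is outside ✗ ⇒ coefficient is 0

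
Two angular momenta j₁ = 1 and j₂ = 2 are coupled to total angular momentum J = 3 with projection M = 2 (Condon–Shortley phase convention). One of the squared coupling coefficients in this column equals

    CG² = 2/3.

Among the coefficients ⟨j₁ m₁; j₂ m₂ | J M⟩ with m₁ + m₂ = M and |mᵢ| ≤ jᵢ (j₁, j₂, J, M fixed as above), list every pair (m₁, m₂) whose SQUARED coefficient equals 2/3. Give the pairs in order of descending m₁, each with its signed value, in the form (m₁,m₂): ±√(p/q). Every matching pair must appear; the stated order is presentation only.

Admissible pairs with m₁+m₂ = M = 2: (0,2), (1,1)
  (m₁,m₂)=(1,1): CG² = 2/3, CG = +√(2/3)   ← matches the target
  (m₁,m₂)=(0,2): CG² = 1/3, CG = +√(1/3)
Pairs with CG² = 2/3: (1,1): +√(2/3)

(1,1): +√(2/3)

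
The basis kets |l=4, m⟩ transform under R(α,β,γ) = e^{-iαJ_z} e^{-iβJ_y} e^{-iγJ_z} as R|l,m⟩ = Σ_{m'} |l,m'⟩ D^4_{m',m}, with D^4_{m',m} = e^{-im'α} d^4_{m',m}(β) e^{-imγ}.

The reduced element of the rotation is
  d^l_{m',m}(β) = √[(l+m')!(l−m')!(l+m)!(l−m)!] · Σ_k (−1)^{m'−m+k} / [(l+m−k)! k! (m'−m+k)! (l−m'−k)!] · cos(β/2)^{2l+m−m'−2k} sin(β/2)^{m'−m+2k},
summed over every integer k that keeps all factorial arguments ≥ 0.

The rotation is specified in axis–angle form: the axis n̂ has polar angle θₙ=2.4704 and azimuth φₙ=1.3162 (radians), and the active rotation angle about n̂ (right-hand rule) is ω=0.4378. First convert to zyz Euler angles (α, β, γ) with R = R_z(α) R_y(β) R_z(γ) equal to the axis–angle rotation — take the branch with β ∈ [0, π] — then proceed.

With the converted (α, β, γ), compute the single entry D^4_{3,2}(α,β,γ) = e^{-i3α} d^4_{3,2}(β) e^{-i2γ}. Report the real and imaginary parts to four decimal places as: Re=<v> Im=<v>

Axis–angle → zyz. n̂ = (sinθₙcosφₙ, sinθₙsinφₙ, cosθₙ) = (+0.156634, +0.601873, -0.783080), ω = 0.4378.
R = I cosω + sinω [n̂]ₓ + (1−cosω) n̂n̂ᵀ gives
  R = [+0.908000, +0.340877, +0.243595; -0.323094, +0.939852, -0.110856; -0.266731, +0.021953, +0.963521]
β = atan2(√(R₁₃²+R₂₃²), R₃₃) = 0.270935; α = atan2(R₂₃, R₁₃) mod 2π = 5.856112; γ = atan2(R₃₂, −R₃₁) mod 2π = 0.082119
First d^4_{3,2}(β=0.2709), then the phase factors e^{-i(3)α} and e^{-i(2)γ}:
c=cos(0.270935/2)=0.990838, s=sin(0.270935/2)=0.135054; N=√[5040·1·720·2]=2693.993318
k∈{0,1} keeps every argument non-negative
  k=0: (−1)^1·2693.9933/(720)·0.9908^7·0.1351^1 = -0.473795
  k=1: (−1)^2·2693.9933/(240)·0.9908^5·0.1351^3 = +0.026407
d^4_{3,2}(0.2709) = -0.473795 +0.026407 = -0.447388
Attach z-rotation phases: D = e^{-i(3)(5.8561)}·(-0.447388)·e^{-i(2)(0.0821)} = -0.196134-0.402103i

Re=-0.1961 Im=-0.4021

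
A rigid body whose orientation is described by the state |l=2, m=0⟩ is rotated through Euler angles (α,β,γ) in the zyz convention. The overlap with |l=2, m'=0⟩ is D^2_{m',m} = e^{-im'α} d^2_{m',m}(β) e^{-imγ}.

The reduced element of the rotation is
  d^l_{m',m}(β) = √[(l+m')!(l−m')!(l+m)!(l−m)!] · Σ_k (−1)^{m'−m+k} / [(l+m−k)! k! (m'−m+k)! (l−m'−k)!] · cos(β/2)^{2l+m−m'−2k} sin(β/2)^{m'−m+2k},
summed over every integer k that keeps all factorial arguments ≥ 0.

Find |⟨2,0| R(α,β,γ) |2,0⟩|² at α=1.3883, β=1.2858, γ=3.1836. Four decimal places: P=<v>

P=0.1455

First d^2_{0,0}(β=1.2858), then the phase factors e^{-i(0)α} and e^{-i(0)γ}:
Half-angle: c=0.800361, s=0.599519. N=√(2·2·2·2)=4.000000
Admissible k: 0..2 (factorial args all ≥0)
  k=0: (−1)^0·4.0000/(4)·0.8004^4·0.5995^0 = +0.410339
  k=1: (−1)^1·4.0000/(1)·0.8004^2·0.5995^2 = -0.920952
  k=2: (−1)^2·4.0000/(4)·0.8004^0·0.5995^4 = +0.129185
d^2_{0,0}(1.2858) = +0.410339 -0.920952 +0.129185 = -0.381429
|D^2_{0,0}|² = |d^2_{0,0}(β)|² = (-0.381429)² = 0.145488 (the z-rotation phases have unit modulus)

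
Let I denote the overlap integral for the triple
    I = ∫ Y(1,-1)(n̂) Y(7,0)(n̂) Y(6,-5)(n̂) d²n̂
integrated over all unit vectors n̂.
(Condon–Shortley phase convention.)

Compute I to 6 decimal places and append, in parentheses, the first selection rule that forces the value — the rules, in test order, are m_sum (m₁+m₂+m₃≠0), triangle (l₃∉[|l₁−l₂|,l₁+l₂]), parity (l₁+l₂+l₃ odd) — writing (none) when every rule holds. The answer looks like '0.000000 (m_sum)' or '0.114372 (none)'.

Σmᵢ = -6 ≠ 0, so the φ-integral vanishes; I = 0

0.000000 (m_sum)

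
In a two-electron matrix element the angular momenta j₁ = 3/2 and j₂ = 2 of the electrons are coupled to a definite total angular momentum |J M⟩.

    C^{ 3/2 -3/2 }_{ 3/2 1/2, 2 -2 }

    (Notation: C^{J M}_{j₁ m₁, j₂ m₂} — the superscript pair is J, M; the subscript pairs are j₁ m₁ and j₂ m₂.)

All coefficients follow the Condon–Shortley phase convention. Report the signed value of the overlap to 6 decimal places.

+0.632456

√[4·2!1!2!/6! · 2!1!0!4!0!3!] = √(32/5)
  +(−1)^0/∏(0,2,1,0,0,2)! = 1/4  (running 1/4)
⟨..|..⟩ = √(32/5)·(1/4) = +0.632456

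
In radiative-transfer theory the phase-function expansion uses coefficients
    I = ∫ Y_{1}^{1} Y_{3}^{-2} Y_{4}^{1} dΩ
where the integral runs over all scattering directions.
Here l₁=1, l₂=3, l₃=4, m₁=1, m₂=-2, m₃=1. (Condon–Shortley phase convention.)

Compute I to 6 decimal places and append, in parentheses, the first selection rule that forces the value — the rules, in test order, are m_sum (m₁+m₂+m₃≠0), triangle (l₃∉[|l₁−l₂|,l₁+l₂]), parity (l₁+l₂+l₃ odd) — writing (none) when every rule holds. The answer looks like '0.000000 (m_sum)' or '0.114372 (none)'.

-0.106622 (none)

m-sum 0 ✓  L=8 even ✓  2≤4≤4 ✓
Π(2lᵢ+1) = 3×7×9 = 189
triangle coeff Δ(1,3,4) = 1/252
Σ_t [0,0]: t=0:+1/36 = 1/36
(3j)²=4/63 [(1 3 4; 0 0 0)], sign=+1
Σ_t [0,0]: t=0:+1/240 = 1/240
(3j)²=1/84 [(1 3 4; 1 -2 1)], sign=-1
⇒ 4πI² = 1/7
I = (-1)√(1/7/(4π)) = -0.10662181
No selection rule forces the value: the integral is nonzero (none).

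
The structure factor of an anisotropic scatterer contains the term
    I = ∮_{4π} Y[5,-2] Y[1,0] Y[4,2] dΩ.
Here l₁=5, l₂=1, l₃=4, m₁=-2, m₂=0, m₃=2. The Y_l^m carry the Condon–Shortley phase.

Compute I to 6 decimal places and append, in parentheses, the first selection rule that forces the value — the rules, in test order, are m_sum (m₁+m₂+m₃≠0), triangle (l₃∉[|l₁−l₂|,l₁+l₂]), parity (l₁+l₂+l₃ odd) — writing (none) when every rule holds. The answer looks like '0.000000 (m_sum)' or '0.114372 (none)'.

m-sum 0 ✓  L=10 even ✓  4≤4≤6 ✓
Π(2lᵢ+1) = 11×3×9 = 297
triangle coeff Δ(5,1,4) = 1/495
Σ_t [1,1]: t=1:−1/576 = -1/576
(3j)²=5/99 [(5 1 4; 0 0 0)], sign=-1
Σ_t [1,1]: t=1:−1/1440 = -1/1440
(3j)²=7/165 [(5 1 4; -2 0 2)], sign=-1
⇒ 4πI² = 7/11
I = (+1)√(7/11/(4π)) = 0.22503380
No selection rule forces the value: the integral is nonzero (none).

0.225034 (none)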